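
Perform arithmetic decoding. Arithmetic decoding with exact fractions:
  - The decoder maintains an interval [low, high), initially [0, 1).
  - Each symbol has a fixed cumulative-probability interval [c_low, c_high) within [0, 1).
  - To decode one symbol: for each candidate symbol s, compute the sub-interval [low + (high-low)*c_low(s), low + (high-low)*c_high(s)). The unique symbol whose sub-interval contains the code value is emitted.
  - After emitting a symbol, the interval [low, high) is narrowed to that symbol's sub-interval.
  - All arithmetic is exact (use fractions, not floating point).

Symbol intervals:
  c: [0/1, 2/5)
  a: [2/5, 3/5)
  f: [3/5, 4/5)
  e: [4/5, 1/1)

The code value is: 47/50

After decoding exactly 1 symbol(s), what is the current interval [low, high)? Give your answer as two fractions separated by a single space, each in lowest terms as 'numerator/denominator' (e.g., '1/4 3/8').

Step 1: interval [0/1, 1/1), width = 1/1 - 0/1 = 1/1
  'c': [0/1 + 1/1*0/1, 0/1 + 1/1*2/5) = [0/1, 2/5)
  'a': [0/1 + 1/1*2/5, 0/1 + 1/1*3/5) = [2/5, 3/5)
  'f': [0/1 + 1/1*3/5, 0/1 + 1/1*4/5) = [3/5, 4/5)
  'e': [0/1 + 1/1*4/5, 0/1 + 1/1*1/1) = [4/5, 1/1) <- contains code 47/50
  emit 'e', narrow to [4/5, 1/1)

Answer: 4/5 1/1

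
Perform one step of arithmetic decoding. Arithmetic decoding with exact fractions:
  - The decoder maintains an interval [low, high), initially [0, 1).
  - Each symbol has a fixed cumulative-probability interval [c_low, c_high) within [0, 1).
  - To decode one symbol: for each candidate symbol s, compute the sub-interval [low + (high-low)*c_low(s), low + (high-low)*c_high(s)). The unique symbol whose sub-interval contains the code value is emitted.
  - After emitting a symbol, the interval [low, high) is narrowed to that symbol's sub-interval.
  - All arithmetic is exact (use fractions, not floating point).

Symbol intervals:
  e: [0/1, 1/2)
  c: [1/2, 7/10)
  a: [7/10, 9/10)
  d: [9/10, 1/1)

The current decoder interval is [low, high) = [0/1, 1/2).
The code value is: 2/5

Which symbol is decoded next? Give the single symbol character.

Answer: a

Derivation:
Interval width = high − low = 1/2 − 0/1 = 1/2
Scaled code = (code − low) / width = (2/5 − 0/1) / 1/2 = 4/5
  e: [0/1, 1/2) 
  c: [1/2, 7/10) 
  a: [7/10, 9/10) ← scaled code falls here ✓
  d: [9/10, 1/1) 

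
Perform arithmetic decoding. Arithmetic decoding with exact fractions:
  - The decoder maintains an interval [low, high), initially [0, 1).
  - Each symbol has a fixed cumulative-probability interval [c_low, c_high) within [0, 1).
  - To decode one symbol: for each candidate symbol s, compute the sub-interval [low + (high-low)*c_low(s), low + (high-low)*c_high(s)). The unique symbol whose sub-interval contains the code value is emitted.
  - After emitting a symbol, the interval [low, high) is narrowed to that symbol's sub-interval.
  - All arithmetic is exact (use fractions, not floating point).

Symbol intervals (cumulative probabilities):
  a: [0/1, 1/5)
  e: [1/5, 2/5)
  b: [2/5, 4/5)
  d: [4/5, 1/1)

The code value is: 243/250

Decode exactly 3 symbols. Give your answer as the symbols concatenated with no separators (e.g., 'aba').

Answer: dde

Derivation:
Step 1: interval [0/1, 1/1), width = 1/1 - 0/1 = 1/1
  'a': [0/1 + 1/1*0/1, 0/1 + 1/1*1/5) = [0/1, 1/5)
  'e': [0/1 + 1/1*1/5, 0/1 + 1/1*2/5) = [1/5, 2/5)
  'b': [0/1 + 1/1*2/5, 0/1 + 1/1*4/5) = [2/5, 4/5)
  'd': [0/1 + 1/1*4/5, 0/1 + 1/1*1/1) = [4/5, 1/1) <- contains code 243/250
  emit 'd', narrow to [4/5, 1/1)
Step 2: interval [4/5, 1/1), width = 1/1 - 4/5 = 1/5
  'a': [4/5 + 1/5*0/1, 4/5 + 1/5*1/5) = [4/5, 21/25)
  'e': [4/5 + 1/5*1/5, 4/5 + 1/5*2/5) = [21/25, 22/25)
  'b': [4/5 + 1/5*2/5, 4/5 + 1/5*4/5) = [22/25, 24/25)
  'd': [4/5 + 1/5*4/5, 4/5 + 1/5*1/1) = [24/25, 1/1) <- contains code 243/250
  emit 'd', narrow to [24/25, 1/1)
Step 3: interval [24/25, 1/1), width = 1/1 - 24/25 = 1/25
  'a': [24/25 + 1/25*0/1, 24/25 + 1/25*1/5) = [24/25, 121/125)
  'e': [24/25 + 1/25*1/5, 24/25 + 1/25*2/5) = [121/125, 122/125) <- contains code 243/250
  'b': [24/25 + 1/25*2/5, 24/25 + 1/25*4/5) = [122/125, 124/125)
  'd': [24/25 + 1/25*4/5, 24/25 + 1/25*1/1) = [124/125, 1/1)
  emit 'e', narrow to [121/125, 122/125)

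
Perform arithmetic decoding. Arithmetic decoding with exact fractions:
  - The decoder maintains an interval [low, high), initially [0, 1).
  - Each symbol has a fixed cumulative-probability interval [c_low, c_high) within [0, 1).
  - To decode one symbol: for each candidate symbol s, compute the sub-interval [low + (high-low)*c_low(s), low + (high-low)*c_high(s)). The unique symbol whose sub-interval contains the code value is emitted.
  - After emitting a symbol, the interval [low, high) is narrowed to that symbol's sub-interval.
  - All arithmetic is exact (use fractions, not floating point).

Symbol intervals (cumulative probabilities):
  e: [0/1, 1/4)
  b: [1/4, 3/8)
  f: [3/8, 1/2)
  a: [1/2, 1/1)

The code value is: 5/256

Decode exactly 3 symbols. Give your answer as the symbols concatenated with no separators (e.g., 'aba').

Answer: eeb

Derivation:
Step 1: interval [0/1, 1/1), width = 1/1 - 0/1 = 1/1
  'e': [0/1 + 1/1*0/1, 0/1 + 1/1*1/4) = [0/1, 1/4) <- contains code 5/256
  'b': [0/1 + 1/1*1/4, 0/1 + 1/1*3/8) = [1/4, 3/8)
  'f': [0/1 + 1/1*3/8, 0/1 + 1/1*1/2) = [3/8, 1/2)
  'a': [0/1 + 1/1*1/2, 0/1 + 1/1*1/1) = [1/2, 1/1)
  emit 'e', narrow to [0/1, 1/4)
Step 2: interval [0/1, 1/4), width = 1/4 - 0/1 = 1/4
  'e': [0/1 + 1/4*0/1, 0/1 + 1/4*1/4) = [0/1, 1/16) <- contains code 5/256
  'b': [0/1 + 1/4*1/4, 0/1 + 1/4*3/8) = [1/16, 3/32)
  'f': [0/1 + 1/4*3/8, 0/1 + 1/4*1/2) = [3/32, 1/8)
  'a': [0/1 + 1/4*1/2, 0/1 + 1/4*1/1) = [1/8, 1/4)
  emit 'e', narrow to [0/1, 1/16)
Step 3: interval [0/1, 1/16), width = 1/16 - 0/1 = 1/16
  'e': [0/1 + 1/16*0/1, 0/1 + 1/16*1/4) = [0/1, 1/64)
  'b': [0/1 + 1/16*1/4, 0/1 + 1/16*3/8) = [1/64, 3/128) <- contains code 5/256
  'f': [0/1 + 1/16*3/8, 0/1 + 1/16*1/2) = [3/128, 1/32)
  'a': [0/1 + 1/16*1/2, 0/1 + 1/16*1/1) = [1/32, 1/16)
  emit 'b', narrow to [1/64, 3/128)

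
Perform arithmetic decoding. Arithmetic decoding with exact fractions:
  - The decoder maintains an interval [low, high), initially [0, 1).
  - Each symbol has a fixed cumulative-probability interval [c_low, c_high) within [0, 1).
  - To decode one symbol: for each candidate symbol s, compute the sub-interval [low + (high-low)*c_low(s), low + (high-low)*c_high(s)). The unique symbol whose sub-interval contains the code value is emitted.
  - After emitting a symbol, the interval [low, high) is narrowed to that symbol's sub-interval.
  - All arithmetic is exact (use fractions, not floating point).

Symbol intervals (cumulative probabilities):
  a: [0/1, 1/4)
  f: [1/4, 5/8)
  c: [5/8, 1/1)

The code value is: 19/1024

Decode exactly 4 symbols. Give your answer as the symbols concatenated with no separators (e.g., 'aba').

Answer: aafa

Derivation:
Step 1: interval [0/1, 1/1), width = 1/1 - 0/1 = 1/1
  'a': [0/1 + 1/1*0/1, 0/1 + 1/1*1/4) = [0/1, 1/4) <- contains code 19/1024
  'f': [0/1 + 1/1*1/4, 0/1 + 1/1*5/8) = [1/4, 5/8)
  'c': [0/1 + 1/1*5/8, 0/1 + 1/1*1/1) = [5/8, 1/1)
  emit 'a', narrow to [0/1, 1/4)
Step 2: interval [0/1, 1/4), width = 1/4 - 0/1 = 1/4
  'a': [0/1 + 1/4*0/1, 0/1 + 1/4*1/4) = [0/1, 1/16) <- contains code 19/1024
  'f': [0/1 + 1/4*1/4, 0/1 + 1/4*5/8) = [1/16, 5/32)
  'c': [0/1 + 1/4*5/8, 0/1 + 1/4*1/1) = [5/32, 1/4)
  emit 'a', narrow to [0/1, 1/16)
Step 3: interval [0/1, 1/16), width = 1/16 - 0/1 = 1/16
  'a': [0/1 + 1/16*0/1, 0/1 + 1/16*1/4) = [0/1, 1/64)
  'f': [0/1 + 1/16*1/4, 0/1 + 1/16*5/8) = [1/64, 5/128) <- contains code 19/1024
  'c': [0/1 + 1/16*5/8, 0/1 + 1/16*1/1) = [5/128, 1/16)
  emit 'f', narrow to [1/64, 5/128)
Step 4: interval [1/64, 5/128), width = 5/128 - 1/64 = 3/128
  'a': [1/64 + 3/128*0/1, 1/64 + 3/128*1/4) = [1/64, 11/512) <- contains code 19/1024
  'f': [1/64 + 3/128*1/4, 1/64 + 3/128*5/8) = [11/512, 31/1024)
  'c': [1/64 + 3/128*5/8, 1/64 + 3/128*1/1) = [31/1024, 5/128)
  emit 'a', narrow to [1/64, 11/512)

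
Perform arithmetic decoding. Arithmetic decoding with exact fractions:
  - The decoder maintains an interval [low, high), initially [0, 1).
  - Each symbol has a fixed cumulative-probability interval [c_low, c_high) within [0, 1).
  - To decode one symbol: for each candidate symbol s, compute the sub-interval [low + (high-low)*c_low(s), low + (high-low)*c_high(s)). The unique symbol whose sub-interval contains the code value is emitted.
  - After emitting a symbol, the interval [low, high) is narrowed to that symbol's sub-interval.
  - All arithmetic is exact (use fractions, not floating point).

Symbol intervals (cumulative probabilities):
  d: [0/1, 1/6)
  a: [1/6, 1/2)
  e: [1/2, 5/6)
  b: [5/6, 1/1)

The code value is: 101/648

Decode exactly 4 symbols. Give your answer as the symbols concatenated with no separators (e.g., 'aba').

Answer: dbea

Derivation:
Step 1: interval [0/1, 1/1), width = 1/1 - 0/1 = 1/1
  'd': [0/1 + 1/1*0/1, 0/1 + 1/1*1/6) = [0/1, 1/6) <- contains code 101/648
  'a': [0/1 + 1/1*1/6, 0/1 + 1/1*1/2) = [1/6, 1/2)
  'e': [0/1 + 1/1*1/2, 0/1 + 1/1*5/6) = [1/2, 5/6)
  'b': [0/1 + 1/1*5/6, 0/1 + 1/1*1/1) = [5/6, 1/1)
  emit 'd', narrow to [0/1, 1/6)
Step 2: interval [0/1, 1/6), width = 1/6 - 0/1 = 1/6
  'd': [0/1 + 1/6*0/1, 0/1 + 1/6*1/6) = [0/1, 1/36)
  'a': [0/1 + 1/6*1/6, 0/1 + 1/6*1/2) = [1/36, 1/12)
  'e': [0/1 + 1/6*1/2, 0/1 + 1/6*5/6) = [1/12, 5/36)
  'b': [0/1 + 1/6*5/6, 0/1 + 1/6*1/1) = [5/36, 1/6) <- contains code 101/648
  emit 'b', narrow to [5/36, 1/6)
Step 3: interval [5/36, 1/6), width = 1/6 - 5/36 = 1/36
  'd': [5/36 + 1/36*0/1, 5/36 + 1/36*1/6) = [5/36, 31/216)
  'a': [5/36 + 1/36*1/6, 5/36 + 1/36*1/2) = [31/216, 11/72)
  'e': [5/36 + 1/36*1/2, 5/36 + 1/36*5/6) = [11/72, 35/216) <- contains code 101/648
  'b': [5/36 + 1/36*5/6, 5/36 + 1/36*1/1) = [35/216, 1/6)
  emit 'e', narrow to [11/72, 35/216)
Step 4: interval [11/72, 35/216), width = 35/216 - 11/72 = 1/108
  'd': [11/72 + 1/108*0/1, 11/72 + 1/108*1/6) = [11/72, 25/162)
  'a': [11/72 + 1/108*1/6, 11/72 + 1/108*1/2) = [25/162, 17/108) <- contains code 101/648
  'e': [11/72 + 1/108*1/2, 11/72 + 1/108*5/6) = [17/108, 13/81)
  'b': [11/72 + 1/108*5/6, 11/72 + 1/108*1/1) = [13/81, 35/216)
  emit 'a', narrow to [25/162, 17/108)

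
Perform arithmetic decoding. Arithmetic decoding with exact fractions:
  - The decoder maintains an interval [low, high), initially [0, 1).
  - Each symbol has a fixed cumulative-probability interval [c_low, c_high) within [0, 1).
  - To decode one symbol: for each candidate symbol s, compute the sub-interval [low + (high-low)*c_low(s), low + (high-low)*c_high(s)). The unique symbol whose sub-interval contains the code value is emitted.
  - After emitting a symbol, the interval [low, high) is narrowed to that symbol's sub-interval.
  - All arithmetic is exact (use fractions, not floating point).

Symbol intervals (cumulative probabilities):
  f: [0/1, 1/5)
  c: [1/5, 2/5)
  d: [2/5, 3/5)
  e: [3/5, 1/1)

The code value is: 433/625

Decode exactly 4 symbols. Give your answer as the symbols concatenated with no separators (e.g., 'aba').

Step 1: interval [0/1, 1/1), width = 1/1 - 0/1 = 1/1
  'f': [0/1 + 1/1*0/1, 0/1 + 1/1*1/5) = [0/1, 1/5)
  'c': [0/1 + 1/1*1/5, 0/1 + 1/1*2/5) = [1/5, 2/5)
  'd': [0/1 + 1/1*2/5, 0/1 + 1/1*3/5) = [2/5, 3/5)
  'e': [0/1 + 1/1*3/5, 0/1 + 1/1*1/1) = [3/5, 1/1) <- contains code 433/625
  emit 'e', narrow to [3/5, 1/1)
Step 2: interval [3/5, 1/1), width = 1/1 - 3/5 = 2/5
  'f': [3/5 + 2/5*0/1, 3/5 + 2/5*1/5) = [3/5, 17/25)
  'c': [3/5 + 2/5*1/5, 3/5 + 2/5*2/5) = [17/25, 19/25) <- contains code 433/625
  'd': [3/5 + 2/5*2/5, 3/5 + 2/5*3/5) = [19/25, 21/25)
  'e': [3/5 + 2/5*3/5, 3/5 + 2/5*1/1) = [21/25, 1/1)
  emit 'c', narrow to [17/25, 19/25)
Step 3: interval [17/25, 19/25), width = 19/25 - 17/25 = 2/25
  'f': [17/25 + 2/25*0/1, 17/25 + 2/25*1/5) = [17/25, 87/125) <- contains code 433/625
  'c': [17/25 + 2/25*1/5, 17/25 + 2/25*2/5) = [87/125, 89/125)
  'd': [17/25 + 2/25*2/5, 17/25 + 2/25*3/5) = [89/125, 91/125)
  'e': [17/25 + 2/25*3/5, 17/25 + 2/25*1/1) = [91/125, 19/25)
  emit 'f', narrow to [17/25, 87/125)
Step 4: interval [17/25, 87/125), width = 87/125 - 17/25 = 2/125
  'f': [17/25 + 2/125*0/1, 17/25 + 2/125*1/5) = [17/25, 427/625)
  'c': [17/25 + 2/125*1/5, 17/25 + 2/125*2/5) = [427/625, 429/625)
  'd': [17/25 + 2/125*2/5, 17/25 + 2/125*3/5) = [429/625, 431/625)
  'e': [17/25 + 2/125*3/5, 17/25 + 2/125*1/1) = [431/625, 87/125) <- contains code 433/625
  emit 'e', narrow to [431/625, 87/125)

Answer: ecfe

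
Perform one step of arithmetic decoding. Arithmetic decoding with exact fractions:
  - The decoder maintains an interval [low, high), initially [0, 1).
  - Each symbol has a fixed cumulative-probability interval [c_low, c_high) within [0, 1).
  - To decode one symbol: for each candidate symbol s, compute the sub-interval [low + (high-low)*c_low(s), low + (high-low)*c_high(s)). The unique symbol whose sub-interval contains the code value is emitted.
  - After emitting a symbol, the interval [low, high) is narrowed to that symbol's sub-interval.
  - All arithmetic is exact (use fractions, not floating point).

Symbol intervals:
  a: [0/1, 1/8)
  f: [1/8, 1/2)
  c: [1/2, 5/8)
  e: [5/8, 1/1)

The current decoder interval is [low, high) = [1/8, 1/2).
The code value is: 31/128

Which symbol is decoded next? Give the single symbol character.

Answer: f

Derivation:
Interval width = high − low = 1/2 − 1/8 = 3/8
Scaled code = (code − low) / width = (31/128 − 1/8) / 3/8 = 5/16
  a: [0/1, 1/8) 
  f: [1/8, 1/2) ← scaled code falls here ✓
  c: [1/2, 5/8) 
  e: [5/8, 1/1) 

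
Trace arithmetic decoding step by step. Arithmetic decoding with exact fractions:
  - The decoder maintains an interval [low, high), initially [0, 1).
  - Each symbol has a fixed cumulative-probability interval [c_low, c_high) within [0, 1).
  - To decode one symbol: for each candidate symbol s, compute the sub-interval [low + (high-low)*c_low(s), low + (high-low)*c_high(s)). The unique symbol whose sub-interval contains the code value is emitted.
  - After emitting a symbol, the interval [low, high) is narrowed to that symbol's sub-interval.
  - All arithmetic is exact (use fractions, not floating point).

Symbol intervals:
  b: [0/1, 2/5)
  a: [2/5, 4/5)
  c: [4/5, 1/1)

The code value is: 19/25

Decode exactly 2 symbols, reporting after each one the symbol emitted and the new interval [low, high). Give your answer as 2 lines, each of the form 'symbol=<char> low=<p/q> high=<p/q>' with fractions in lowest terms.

Answer: symbol=a low=2/5 high=4/5
symbol=c low=18/25 high=4/5

Derivation:
Step 1: interval [0/1, 1/1), width = 1/1 - 0/1 = 1/1
  'b': [0/1 + 1/1*0/1, 0/1 + 1/1*2/5) = [0/1, 2/5)
  'a': [0/1 + 1/1*2/5, 0/1 + 1/1*4/5) = [2/5, 4/5) <- contains code 19/25
  'c': [0/1 + 1/1*4/5, 0/1 + 1/1*1/1) = [4/5, 1/1)
  emit 'a', narrow to [2/5, 4/5)
Step 2: interval [2/5, 4/5), width = 4/5 - 2/5 = 2/5
  'b': [2/5 + 2/5*0/1, 2/5 + 2/5*2/5) = [2/5, 14/25)
  'a': [2/5 + 2/5*2/5, 2/5 + 2/5*4/5) = [14/25, 18/25)
  'c': [2/5 + 2/5*4/5, 2/5 + 2/5*1/1) = [18/25, 4/5) <- contains code 19/25
  emit 'c', narrow to [18/25, 4/5)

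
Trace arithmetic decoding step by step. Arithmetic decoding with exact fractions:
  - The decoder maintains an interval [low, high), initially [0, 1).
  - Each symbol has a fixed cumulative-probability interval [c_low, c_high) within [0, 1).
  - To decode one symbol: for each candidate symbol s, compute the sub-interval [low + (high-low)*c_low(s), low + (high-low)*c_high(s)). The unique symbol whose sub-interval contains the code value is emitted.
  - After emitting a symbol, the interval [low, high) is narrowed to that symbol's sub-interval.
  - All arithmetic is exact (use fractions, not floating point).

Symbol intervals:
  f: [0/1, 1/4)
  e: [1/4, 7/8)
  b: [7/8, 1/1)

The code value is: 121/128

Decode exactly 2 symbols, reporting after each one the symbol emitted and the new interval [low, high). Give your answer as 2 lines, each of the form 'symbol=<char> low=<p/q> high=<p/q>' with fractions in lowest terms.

Answer: symbol=b low=7/8 high=1/1
symbol=e low=29/32 high=63/64

Derivation:
Step 1: interval [0/1, 1/1), width = 1/1 - 0/1 = 1/1
  'f': [0/1 + 1/1*0/1, 0/1 + 1/1*1/4) = [0/1, 1/4)
  'e': [0/1 + 1/1*1/4, 0/1 + 1/1*7/8) = [1/4, 7/8)
  'b': [0/1 + 1/1*7/8, 0/1 + 1/1*1/1) = [7/8, 1/1) <- contains code 121/128
  emit 'b', narrow to [7/8, 1/1)
Step 2: interval [7/8, 1/1), width = 1/1 - 7/8 = 1/8
  'f': [7/8 + 1/8*0/1, 7/8 + 1/8*1/4) = [7/8, 29/32)
  'e': [7/8 + 1/8*1/4, 7/8 + 1/8*7/8) = [29/32, 63/64) <- contains code 121/128
  'b': [7/8 + 1/8*7/8, 7/8 + 1/8*1/1) = [63/64, 1/1)
  emit 'e', narrow to [29/32, 63/64)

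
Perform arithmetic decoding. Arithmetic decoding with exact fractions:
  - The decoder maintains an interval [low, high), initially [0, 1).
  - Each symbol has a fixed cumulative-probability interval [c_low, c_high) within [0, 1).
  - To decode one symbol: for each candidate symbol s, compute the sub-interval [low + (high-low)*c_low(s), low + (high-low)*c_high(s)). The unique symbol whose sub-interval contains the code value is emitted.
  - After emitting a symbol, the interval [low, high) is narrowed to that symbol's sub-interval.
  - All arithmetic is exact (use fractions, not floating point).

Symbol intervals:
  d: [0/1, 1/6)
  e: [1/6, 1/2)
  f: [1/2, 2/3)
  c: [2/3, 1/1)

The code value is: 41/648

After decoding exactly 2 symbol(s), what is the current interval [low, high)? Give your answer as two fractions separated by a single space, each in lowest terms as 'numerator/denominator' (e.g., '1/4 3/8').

Step 1: interval [0/1, 1/1), width = 1/1 - 0/1 = 1/1
  'd': [0/1 + 1/1*0/1, 0/1 + 1/1*1/6) = [0/1, 1/6) <- contains code 41/648
  'e': [0/1 + 1/1*1/6, 0/1 + 1/1*1/2) = [1/6, 1/2)
  'f': [0/1 + 1/1*1/2, 0/1 + 1/1*2/3) = [1/2, 2/3)
  'c': [0/1 + 1/1*2/3, 0/1 + 1/1*1/1) = [2/3, 1/1)
  emit 'd', narrow to [0/1, 1/6)
Step 2: interval [0/1, 1/6), width = 1/6 - 0/1 = 1/6
  'd': [0/1 + 1/6*0/1, 0/1 + 1/6*1/6) = [0/1, 1/36)
  'e': [0/1 + 1/6*1/6, 0/1 + 1/6*1/2) = [1/36, 1/12) <- contains code 41/648
  'f': [0/1 + 1/6*1/2, 0/1 + 1/6*2/3) = [1/12, 1/9)
  'c': [0/1 + 1/6*2/3, 0/1 + 1/6*1/1) = [1/9, 1/6)
  emit 'e', narrow to [1/36, 1/12)

Answer: 1/36 1/12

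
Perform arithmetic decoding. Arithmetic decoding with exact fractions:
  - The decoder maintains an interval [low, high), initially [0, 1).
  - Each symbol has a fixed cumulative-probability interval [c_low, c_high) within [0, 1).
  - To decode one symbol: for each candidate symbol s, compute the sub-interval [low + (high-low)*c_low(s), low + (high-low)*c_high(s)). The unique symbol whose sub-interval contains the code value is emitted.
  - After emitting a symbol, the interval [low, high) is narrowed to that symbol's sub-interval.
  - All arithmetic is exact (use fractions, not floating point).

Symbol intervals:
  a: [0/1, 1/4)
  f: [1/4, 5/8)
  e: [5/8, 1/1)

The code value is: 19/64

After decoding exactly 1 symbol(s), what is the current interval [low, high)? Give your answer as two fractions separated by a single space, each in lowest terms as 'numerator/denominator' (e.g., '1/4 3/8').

Step 1: interval [0/1, 1/1), width = 1/1 - 0/1 = 1/1
  'a': [0/1 + 1/1*0/1, 0/1 + 1/1*1/4) = [0/1, 1/4)
  'f': [0/1 + 1/1*1/4, 0/1 + 1/1*5/8) = [1/4, 5/8) <- contains code 19/64
  'e': [0/1 + 1/1*5/8, 0/1 + 1/1*1/1) = [5/8, 1/1)
  emit 'f', narrow to [1/4, 5/8)

Answer: 1/4 5/8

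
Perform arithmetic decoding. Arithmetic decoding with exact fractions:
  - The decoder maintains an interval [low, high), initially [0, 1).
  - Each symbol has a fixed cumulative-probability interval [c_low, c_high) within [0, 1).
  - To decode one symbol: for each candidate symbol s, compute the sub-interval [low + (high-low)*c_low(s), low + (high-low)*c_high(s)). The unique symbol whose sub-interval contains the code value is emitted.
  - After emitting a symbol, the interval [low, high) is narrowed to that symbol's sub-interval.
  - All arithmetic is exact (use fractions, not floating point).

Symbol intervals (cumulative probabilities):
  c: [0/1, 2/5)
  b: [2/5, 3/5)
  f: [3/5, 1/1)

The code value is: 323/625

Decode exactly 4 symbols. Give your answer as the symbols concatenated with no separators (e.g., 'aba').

Step 1: interval [0/1, 1/1), width = 1/1 - 0/1 = 1/1
  'c': [0/1 + 1/1*0/1, 0/1 + 1/1*2/5) = [0/1, 2/5)
  'b': [0/1 + 1/1*2/5, 0/1 + 1/1*3/5) = [2/5, 3/5) <- contains code 323/625
  'f': [0/1 + 1/1*3/5, 0/1 + 1/1*1/1) = [3/5, 1/1)
  emit 'b', narrow to [2/5, 3/5)
Step 2: interval [2/5, 3/5), width = 3/5 - 2/5 = 1/5
  'c': [2/5 + 1/5*0/1, 2/5 + 1/5*2/5) = [2/5, 12/25)
  'b': [2/5 + 1/5*2/5, 2/5 + 1/5*3/5) = [12/25, 13/25) <- contains code 323/625
  'f': [2/5 + 1/5*3/5, 2/5 + 1/5*1/1) = [13/25, 3/5)
  emit 'b', narrow to [12/25, 13/25)
Step 3: interval [12/25, 13/25), width = 13/25 - 12/25 = 1/25
  'c': [12/25 + 1/25*0/1, 12/25 + 1/25*2/5) = [12/25, 62/125)
  'b': [12/25 + 1/25*2/5, 12/25 + 1/25*3/5) = [62/125, 63/125)
  'f': [12/25 + 1/25*3/5, 12/25 + 1/25*1/1) = [63/125, 13/25) <- contains code 323/625
  emit 'f', narrow to [63/125, 13/25)
Step 4: interval [63/125, 13/25), width = 13/25 - 63/125 = 2/125
  'c': [63/125 + 2/125*0/1, 63/125 + 2/125*2/5) = [63/125, 319/625)
  'b': [63/125 + 2/125*2/5, 63/125 + 2/125*3/5) = [319/625, 321/625)
  'f': [63/125 + 2/125*3/5, 63/125 + 2/125*1/1) = [321/625, 13/25) <- contains code 323/625
  emit 'f', narrow to [321/625, 13/25)

Answer: bbff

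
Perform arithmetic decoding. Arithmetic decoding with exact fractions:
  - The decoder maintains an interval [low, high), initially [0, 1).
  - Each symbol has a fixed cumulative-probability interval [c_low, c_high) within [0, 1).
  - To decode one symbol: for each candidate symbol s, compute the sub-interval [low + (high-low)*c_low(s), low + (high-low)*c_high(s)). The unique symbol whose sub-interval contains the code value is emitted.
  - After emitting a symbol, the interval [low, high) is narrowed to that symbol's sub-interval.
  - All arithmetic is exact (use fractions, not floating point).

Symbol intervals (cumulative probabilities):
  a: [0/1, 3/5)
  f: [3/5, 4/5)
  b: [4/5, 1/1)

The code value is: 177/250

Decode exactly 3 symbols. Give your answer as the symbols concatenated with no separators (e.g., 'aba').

Step 1: interval [0/1, 1/1), width = 1/1 - 0/1 = 1/1
  'a': [0/1 + 1/1*0/1, 0/1 + 1/1*3/5) = [0/1, 3/5)
  'f': [0/1 + 1/1*3/5, 0/1 + 1/1*4/5) = [3/5, 4/5) <- contains code 177/250
  'b': [0/1 + 1/1*4/5, 0/1 + 1/1*1/1) = [4/5, 1/1)
  emit 'f', narrow to [3/5, 4/5)
Step 2: interval [3/5, 4/5), width = 4/5 - 3/5 = 1/5
  'a': [3/5 + 1/5*0/1, 3/5 + 1/5*3/5) = [3/5, 18/25) <- contains code 177/250
  'f': [3/5 + 1/5*3/5, 3/5 + 1/5*4/5) = [18/25, 19/25)
  'b': [3/5 + 1/5*4/5, 3/5 + 1/5*1/1) = [19/25, 4/5)
  emit 'a', narrow to [3/5, 18/25)
Step 3: interval [3/5, 18/25), width = 18/25 - 3/5 = 3/25
  'a': [3/5 + 3/25*0/1, 3/5 + 3/25*3/5) = [3/5, 84/125)
  'f': [3/5 + 3/25*3/5, 3/5 + 3/25*4/5) = [84/125, 87/125)
  'b': [3/5 + 3/25*4/5, 3/5 + 3/25*1/1) = [87/125, 18/25) <- contains code 177/250
  emit 'b', narrow to [87/125, 18/25)

Answer: fab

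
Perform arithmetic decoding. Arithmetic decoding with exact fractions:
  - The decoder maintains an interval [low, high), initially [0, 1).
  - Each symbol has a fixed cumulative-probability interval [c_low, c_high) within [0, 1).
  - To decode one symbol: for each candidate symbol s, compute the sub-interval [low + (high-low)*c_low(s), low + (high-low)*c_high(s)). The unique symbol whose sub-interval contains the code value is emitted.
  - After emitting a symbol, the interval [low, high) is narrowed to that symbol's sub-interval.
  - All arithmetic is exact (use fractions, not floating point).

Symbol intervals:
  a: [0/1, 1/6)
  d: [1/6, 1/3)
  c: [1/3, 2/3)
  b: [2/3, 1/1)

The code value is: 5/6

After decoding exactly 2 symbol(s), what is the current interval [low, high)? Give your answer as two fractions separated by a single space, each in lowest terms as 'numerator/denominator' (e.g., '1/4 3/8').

Step 1: interval [0/1, 1/1), width = 1/1 - 0/1 = 1/1
  'a': [0/1 + 1/1*0/1, 0/1 + 1/1*1/6) = [0/1, 1/6)
  'd': [0/1 + 1/1*1/6, 0/1 + 1/1*1/3) = [1/6, 1/3)
  'c': [0/1 + 1/1*1/3, 0/1 + 1/1*2/3) = [1/3, 2/3)
  'b': [0/1 + 1/1*2/3, 0/1 + 1/1*1/1) = [2/3, 1/1) <- contains code 5/6
  emit 'b', narrow to [2/3, 1/1)
Step 2: interval [2/3, 1/1), width = 1/1 - 2/3 = 1/3
  'a': [2/3 + 1/3*0/1, 2/3 + 1/3*1/6) = [2/3, 13/18)
  'd': [2/3 + 1/3*1/6, 2/3 + 1/3*1/3) = [13/18, 7/9)
  'c': [2/3 + 1/3*1/3, 2/3 + 1/3*2/3) = [7/9, 8/9) <- contains code 5/6
  'b': [2/3 + 1/3*2/3, 2/3 + 1/3*1/1) = [8/9, 1/1)
  emit 'c', narrow to [7/9, 8/9)

Answer: 7/9 8/9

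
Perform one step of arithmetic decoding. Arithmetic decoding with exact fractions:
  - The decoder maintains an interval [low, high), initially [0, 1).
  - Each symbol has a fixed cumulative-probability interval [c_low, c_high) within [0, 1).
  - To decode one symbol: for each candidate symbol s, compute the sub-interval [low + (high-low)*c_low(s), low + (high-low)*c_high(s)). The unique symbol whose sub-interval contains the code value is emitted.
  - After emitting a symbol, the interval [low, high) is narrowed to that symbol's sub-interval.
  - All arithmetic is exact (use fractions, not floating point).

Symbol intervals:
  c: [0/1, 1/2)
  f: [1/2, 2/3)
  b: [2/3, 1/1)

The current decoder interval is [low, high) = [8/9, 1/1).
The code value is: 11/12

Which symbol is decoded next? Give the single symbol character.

Answer: c

Derivation:
Interval width = high − low = 1/1 − 8/9 = 1/9
Scaled code = (code − low) / width = (11/12 − 8/9) / 1/9 = 1/4
  c: [0/1, 1/2) ← scaled code falls here ✓
  f: [1/2, 2/3) 
  b: [2/3, 1/1) 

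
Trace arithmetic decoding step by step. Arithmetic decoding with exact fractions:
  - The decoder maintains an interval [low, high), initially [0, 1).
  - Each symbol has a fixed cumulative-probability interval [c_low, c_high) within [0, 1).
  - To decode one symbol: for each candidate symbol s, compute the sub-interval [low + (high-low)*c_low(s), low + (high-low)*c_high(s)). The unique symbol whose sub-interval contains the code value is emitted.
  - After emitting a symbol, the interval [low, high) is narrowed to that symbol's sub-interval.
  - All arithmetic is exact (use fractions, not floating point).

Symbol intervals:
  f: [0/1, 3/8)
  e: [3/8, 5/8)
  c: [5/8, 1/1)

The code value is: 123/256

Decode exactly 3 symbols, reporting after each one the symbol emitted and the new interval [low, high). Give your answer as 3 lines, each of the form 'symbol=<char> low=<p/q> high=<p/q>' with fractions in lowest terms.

Answer: symbol=e low=3/8 high=5/8
symbol=e low=15/32 high=17/32
symbol=f low=15/32 high=63/128

Derivation:
Step 1: interval [0/1, 1/1), width = 1/1 - 0/1 = 1/1
  'f': [0/1 + 1/1*0/1, 0/1 + 1/1*3/8) = [0/1, 3/8)
  'e': [0/1 + 1/1*3/8, 0/1 + 1/1*5/8) = [3/8, 5/8) <- contains code 123/256
  'c': [0/1 + 1/1*5/8, 0/1 + 1/1*1/1) = [5/8, 1/1)
  emit 'e', narrow to [3/8, 5/8)
Step 2: interval [3/8, 5/8), width = 5/8 - 3/8 = 1/4
  'f': [3/8 + 1/4*0/1, 3/8 + 1/4*3/8) = [3/8, 15/32)
  'e': [3/8 + 1/4*3/8, 3/8 + 1/4*5/8) = [15/32, 17/32) <- contains code 123/256
  'c': [3/8 + 1/4*5/8, 3/8 + 1/4*1/1) = [17/32, 5/8)
  emit 'e', narrow to [15/32, 17/32)
Step 3: interval [15/32, 17/32), width = 17/32 - 15/32 = 1/16
  'f': [15/32 + 1/16*0/1, 15/32 + 1/16*3/8) = [15/32, 63/128) <- contains code 123/256
  'e': [15/32 + 1/16*3/8, 15/32 + 1/16*5/8) = [63/128, 65/128)
  'c': [15/32 + 1/16*5/8, 15/32 + 1/16*1/1) = [65/128, 17/32)
  emit 'f', narrow to [15/32, 63/128)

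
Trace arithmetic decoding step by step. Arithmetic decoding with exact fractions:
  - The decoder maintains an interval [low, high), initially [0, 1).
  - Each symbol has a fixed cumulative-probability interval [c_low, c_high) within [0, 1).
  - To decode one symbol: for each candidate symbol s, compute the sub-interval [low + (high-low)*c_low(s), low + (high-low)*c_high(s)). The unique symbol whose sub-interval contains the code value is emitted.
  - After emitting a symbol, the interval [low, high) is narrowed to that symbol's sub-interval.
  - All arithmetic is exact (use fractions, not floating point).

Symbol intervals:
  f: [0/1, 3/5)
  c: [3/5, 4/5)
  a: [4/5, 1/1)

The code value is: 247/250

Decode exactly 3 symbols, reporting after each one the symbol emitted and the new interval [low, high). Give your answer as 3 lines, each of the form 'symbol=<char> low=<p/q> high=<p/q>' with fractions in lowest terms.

Answer: symbol=a low=4/5 high=1/1
symbol=a low=24/25 high=1/1
symbol=c low=123/125 high=124/125

Derivation:
Step 1: interval [0/1, 1/1), width = 1/1 - 0/1 = 1/1
  'f': [0/1 + 1/1*0/1, 0/1 + 1/1*3/5) = [0/1, 3/5)
  'c': [0/1 + 1/1*3/5, 0/1 + 1/1*4/5) = [3/5, 4/5)
  'a': [0/1 + 1/1*4/5, 0/1 + 1/1*1/1) = [4/5, 1/1) <- contains code 247/250
  emit 'a', narrow to [4/5, 1/1)
Step 2: interval [4/5, 1/1), width = 1/1 - 4/5 = 1/5
  'f': [4/5 + 1/5*0/1, 4/5 + 1/5*3/5) = [4/5, 23/25)
  'c': [4/5 + 1/5*3/5, 4/5 + 1/5*4/5) = [23/25, 24/25)
  'a': [4/5 + 1/5*4/5, 4/5 + 1/5*1/1) = [24/25, 1/1) <- contains code 247/250
  emit 'a', narrow to [24/25, 1/1)
Step 3: interval [24/25, 1/1), width = 1/1 - 24/25 = 1/25
  'f': [24/25 + 1/25*0/1, 24/25 + 1/25*3/5) = [24/25, 123/125)
  'c': [24/25 + 1/25*3/5, 24/25 + 1/25*4/5) = [123/125, 124/125) <- contains code 247/250
  'a': [24/25 + 1/25*4/5, 24/25 + 1/25*1/1) = [124/125, 1/1)
  emit 'c', narrow to [123/125, 124/125)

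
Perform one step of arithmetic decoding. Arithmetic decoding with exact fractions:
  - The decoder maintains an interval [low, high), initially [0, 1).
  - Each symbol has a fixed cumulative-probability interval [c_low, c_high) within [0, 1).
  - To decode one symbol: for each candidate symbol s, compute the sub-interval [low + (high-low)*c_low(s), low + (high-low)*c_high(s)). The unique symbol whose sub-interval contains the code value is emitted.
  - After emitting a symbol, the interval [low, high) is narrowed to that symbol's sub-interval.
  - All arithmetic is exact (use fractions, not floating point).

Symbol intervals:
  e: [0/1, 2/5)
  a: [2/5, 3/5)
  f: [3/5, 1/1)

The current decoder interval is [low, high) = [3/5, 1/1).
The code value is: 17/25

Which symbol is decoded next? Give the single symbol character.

Answer: e

Derivation:
Interval width = high − low = 1/1 − 3/5 = 2/5
Scaled code = (code − low) / width = (17/25 − 3/5) / 2/5 = 1/5
  e: [0/1, 2/5) ← scaled code falls here ✓
  a: [2/5, 3/5) 
  f: [3/5, 1/1) 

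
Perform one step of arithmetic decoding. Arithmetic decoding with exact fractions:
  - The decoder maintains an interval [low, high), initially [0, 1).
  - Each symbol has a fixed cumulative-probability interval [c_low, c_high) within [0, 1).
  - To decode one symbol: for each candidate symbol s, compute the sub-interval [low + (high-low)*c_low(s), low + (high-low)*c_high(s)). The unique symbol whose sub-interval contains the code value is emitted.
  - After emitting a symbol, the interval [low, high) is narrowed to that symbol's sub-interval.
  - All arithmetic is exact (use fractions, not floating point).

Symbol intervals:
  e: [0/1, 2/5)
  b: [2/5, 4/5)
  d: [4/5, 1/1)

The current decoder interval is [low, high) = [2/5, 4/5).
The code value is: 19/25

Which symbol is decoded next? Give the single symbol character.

Answer: d

Derivation:
Interval width = high − low = 4/5 − 2/5 = 2/5
Scaled code = (code − low) / width = (19/25 − 2/5) / 2/5 = 9/10
  e: [0/1, 2/5) 
  b: [2/5, 4/5) 
  d: [4/5, 1/1) ← scaled code falls here ✓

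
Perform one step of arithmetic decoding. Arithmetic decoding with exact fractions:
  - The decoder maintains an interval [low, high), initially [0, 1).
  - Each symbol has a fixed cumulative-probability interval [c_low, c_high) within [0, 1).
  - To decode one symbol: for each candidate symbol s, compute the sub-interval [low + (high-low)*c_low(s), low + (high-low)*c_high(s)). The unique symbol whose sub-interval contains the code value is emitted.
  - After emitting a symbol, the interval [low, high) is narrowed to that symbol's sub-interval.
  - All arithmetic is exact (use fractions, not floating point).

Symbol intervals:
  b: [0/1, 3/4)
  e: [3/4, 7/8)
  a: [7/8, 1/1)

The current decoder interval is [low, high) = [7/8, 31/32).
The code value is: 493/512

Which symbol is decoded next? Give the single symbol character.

Interval width = high − low = 31/32 − 7/8 = 3/32
Scaled code = (code − low) / width = (493/512 − 7/8) / 3/32 = 15/16
  b: [0/1, 3/4) 
  e: [3/4, 7/8) 
  a: [7/8, 1/1) ← scaled code falls here ✓

Answer: a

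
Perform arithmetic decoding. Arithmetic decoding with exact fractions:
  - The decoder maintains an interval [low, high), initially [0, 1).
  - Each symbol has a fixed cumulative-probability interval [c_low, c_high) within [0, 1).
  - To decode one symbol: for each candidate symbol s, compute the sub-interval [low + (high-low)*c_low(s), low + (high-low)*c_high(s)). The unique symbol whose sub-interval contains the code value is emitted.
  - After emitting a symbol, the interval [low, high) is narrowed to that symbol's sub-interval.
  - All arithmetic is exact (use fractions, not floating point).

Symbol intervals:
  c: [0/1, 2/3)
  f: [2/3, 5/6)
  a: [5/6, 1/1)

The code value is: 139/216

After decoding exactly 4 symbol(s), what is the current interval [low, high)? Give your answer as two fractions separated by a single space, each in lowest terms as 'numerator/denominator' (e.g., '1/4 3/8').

Step 1: interval [0/1, 1/1), width = 1/1 - 0/1 = 1/1
  'c': [0/1 + 1/1*0/1, 0/1 + 1/1*2/3) = [0/1, 2/3) <- contains code 139/216
  'f': [0/1 + 1/1*2/3, 0/1 + 1/1*5/6) = [2/3, 5/6)
  'a': [0/1 + 1/1*5/6, 0/1 + 1/1*1/1) = [5/6, 1/1)
  emit 'c', narrow to [0/1, 2/3)
Step 2: interval [0/1, 2/3), width = 2/3 - 0/1 = 2/3
  'c': [0/1 + 2/3*0/1, 0/1 + 2/3*2/3) = [0/1, 4/9)
  'f': [0/1 + 2/3*2/3, 0/1 + 2/3*5/6) = [4/9, 5/9)
  'a': [0/1 + 2/3*5/6, 0/1 + 2/3*1/1) = [5/9, 2/3) <- contains code 139/216
  emit 'a', narrow to [5/9, 2/3)
Step 3: interval [5/9, 2/3), width = 2/3 - 5/9 = 1/9
  'c': [5/9 + 1/9*0/1, 5/9 + 1/9*2/3) = [5/9, 17/27)
  'f': [5/9 + 1/9*2/3, 5/9 + 1/9*5/6) = [17/27, 35/54) <- contains code 139/216
  'a': [5/9 + 1/9*5/6, 5/9 + 1/9*1/1) = [35/54, 2/3)
  emit 'f', narrow to [17/27, 35/54)
Step 4: interval [17/27, 35/54), width = 35/54 - 17/27 = 1/54
  'c': [17/27 + 1/54*0/1, 17/27 + 1/54*2/3) = [17/27, 52/81)
  'f': [17/27 + 1/54*2/3, 17/27 + 1/54*5/6) = [52/81, 209/324) <- contains code 139/216
  'a': [17/27 + 1/54*5/6, 17/27 + 1/54*1/1) = [209/324, 35/54)
  emit 'f', narrow to [52/81, 209/324)

Answer: 52/81 209/324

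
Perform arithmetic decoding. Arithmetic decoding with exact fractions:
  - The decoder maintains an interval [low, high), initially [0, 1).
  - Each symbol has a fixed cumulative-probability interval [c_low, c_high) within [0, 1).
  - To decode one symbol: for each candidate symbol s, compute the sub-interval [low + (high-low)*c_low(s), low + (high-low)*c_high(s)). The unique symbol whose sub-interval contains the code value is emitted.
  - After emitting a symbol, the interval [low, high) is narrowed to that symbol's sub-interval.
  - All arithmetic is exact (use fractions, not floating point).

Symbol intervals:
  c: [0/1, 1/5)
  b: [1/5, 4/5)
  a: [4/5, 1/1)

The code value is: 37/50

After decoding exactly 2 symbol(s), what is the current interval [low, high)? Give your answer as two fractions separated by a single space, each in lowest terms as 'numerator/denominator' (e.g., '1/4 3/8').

Answer: 17/25 4/5

Derivation:
Step 1: interval [0/1, 1/1), width = 1/1 - 0/1 = 1/1
  'c': [0/1 + 1/1*0/1, 0/1 + 1/1*1/5) = [0/1, 1/5)
  'b': [0/1 + 1/1*1/5, 0/1 + 1/1*4/5) = [1/5, 4/5) <- contains code 37/50
  'a': [0/1 + 1/1*4/5, 0/1 + 1/1*1/1) = [4/5, 1/1)
  emit 'b', narrow to [1/5, 4/5)
Step 2: interval [1/5, 4/5), width = 4/5 - 1/5 = 3/5
  'c': [1/5 + 3/5*0/1, 1/5 + 3/5*1/5) = [1/5, 8/25)
  'b': [1/5 + 3/5*1/5, 1/5 + 3/5*4/5) = [8/25, 17/25)
  'a': [1/5 + 3/5*4/5, 1/5 + 3/5*1/1) = [17/25, 4/5) <- contains code 37/50
  emit 'a', narrow to [17/25, 4/5)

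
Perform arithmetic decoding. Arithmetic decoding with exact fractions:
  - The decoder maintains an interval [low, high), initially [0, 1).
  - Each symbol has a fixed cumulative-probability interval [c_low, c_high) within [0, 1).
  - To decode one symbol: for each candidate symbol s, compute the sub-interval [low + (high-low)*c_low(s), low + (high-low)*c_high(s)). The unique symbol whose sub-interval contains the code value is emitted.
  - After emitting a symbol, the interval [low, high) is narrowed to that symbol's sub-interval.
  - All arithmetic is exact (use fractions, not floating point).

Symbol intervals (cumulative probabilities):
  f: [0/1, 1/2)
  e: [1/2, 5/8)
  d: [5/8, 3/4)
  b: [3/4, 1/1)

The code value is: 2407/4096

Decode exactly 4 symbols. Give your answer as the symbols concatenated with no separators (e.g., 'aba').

Step 1: interval [0/1, 1/1), width = 1/1 - 0/1 = 1/1
  'f': [0/1 + 1/1*0/1, 0/1 + 1/1*1/2) = [0/1, 1/2)
  'e': [0/1 + 1/1*1/2, 0/1 + 1/1*5/8) = [1/2, 5/8) <- contains code 2407/4096
  'd': [0/1 + 1/1*5/8, 0/1 + 1/1*3/4) = [5/8, 3/4)
  'b': [0/1 + 1/1*3/4, 0/1 + 1/1*1/1) = [3/4, 1/1)
  emit 'e', narrow to [1/2, 5/8)
Step 2: interval [1/2, 5/8), width = 5/8 - 1/2 = 1/8
  'f': [1/2 + 1/8*0/1, 1/2 + 1/8*1/2) = [1/2, 9/16)
  'e': [1/2 + 1/8*1/2, 1/2 + 1/8*5/8) = [9/16, 37/64)
  'd': [1/2 + 1/8*5/8, 1/2 + 1/8*3/4) = [37/64, 19/32) <- contains code 2407/4096
  'b': [1/2 + 1/8*3/4, 1/2 + 1/8*1/1) = [19/32, 5/8)
  emit 'd', narrow to [37/64, 19/32)
Step 3: interval [37/64, 19/32), width = 19/32 - 37/64 = 1/64
  'f': [37/64 + 1/64*0/1, 37/64 + 1/64*1/2) = [37/64, 75/128)
  'e': [37/64 + 1/64*1/2, 37/64 + 1/64*5/8) = [75/128, 301/512) <- contains code 2407/4096
  'd': [37/64 + 1/64*5/8, 37/64 + 1/64*3/4) = [301/512, 151/256)
  'b': [37/64 + 1/64*3/4, 37/64 + 1/64*1/1) = [151/256, 19/32)
  emit 'e', narrow to [75/128, 301/512)
Step 4: interval [75/128, 301/512), width = 301/512 - 75/128 = 1/512
  'f': [75/128 + 1/512*0/1, 75/128 + 1/512*1/2) = [75/128, 601/1024)
  'e': [75/128 + 1/512*1/2, 75/128 + 1/512*5/8) = [601/1024, 2405/4096)
  'd': [75/128 + 1/512*5/8, 75/128 + 1/512*3/4) = [2405/4096, 1203/2048)
  'b': [75/128 + 1/512*3/4, 75/128 + 1/512*1/1) = [1203/2048, 301/512) <- contains code 2407/4096
  emit 'b', narrow to [1203/2048, 301/512)

Answer: edeb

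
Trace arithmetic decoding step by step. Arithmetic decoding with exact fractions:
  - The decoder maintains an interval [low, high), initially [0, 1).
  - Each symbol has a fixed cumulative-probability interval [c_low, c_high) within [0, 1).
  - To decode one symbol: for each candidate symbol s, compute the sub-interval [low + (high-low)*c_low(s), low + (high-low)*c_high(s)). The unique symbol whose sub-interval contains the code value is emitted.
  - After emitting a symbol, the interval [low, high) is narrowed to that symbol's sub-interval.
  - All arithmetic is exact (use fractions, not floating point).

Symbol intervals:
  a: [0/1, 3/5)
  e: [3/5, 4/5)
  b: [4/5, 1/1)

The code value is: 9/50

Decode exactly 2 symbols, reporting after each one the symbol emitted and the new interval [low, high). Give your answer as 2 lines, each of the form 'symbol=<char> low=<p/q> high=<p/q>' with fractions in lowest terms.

Answer: symbol=a low=0/1 high=3/5
symbol=a low=0/1 high=9/25

Derivation:
Step 1: interval [0/1, 1/1), width = 1/1 - 0/1 = 1/1
  'a': [0/1 + 1/1*0/1, 0/1 + 1/1*3/5) = [0/1, 3/5) <- contains code 9/50
  'e': [0/1 + 1/1*3/5, 0/1 + 1/1*4/5) = [3/5, 4/5)
  'b': [0/1 + 1/1*4/5, 0/1 + 1/1*1/1) = [4/5, 1/1)
  emit 'a', narrow to [0/1, 3/5)
Step 2: interval [0/1, 3/5), width = 3/5 - 0/1 = 3/5
  'a': [0/1 + 3/5*0/1, 0/1 + 3/5*3/5) = [0/1, 9/25) <- contains code 9/50
  'e': [0/1 + 3/5*3/5, 0/1 + 3/5*4/5) = [9/25, 12/25)
  'b': [0/1 + 3/5*4/5, 0/1 + 3/5*1/1) = [12/25, 3/5)
  emit 'a', narrow to [0/1, 9/25)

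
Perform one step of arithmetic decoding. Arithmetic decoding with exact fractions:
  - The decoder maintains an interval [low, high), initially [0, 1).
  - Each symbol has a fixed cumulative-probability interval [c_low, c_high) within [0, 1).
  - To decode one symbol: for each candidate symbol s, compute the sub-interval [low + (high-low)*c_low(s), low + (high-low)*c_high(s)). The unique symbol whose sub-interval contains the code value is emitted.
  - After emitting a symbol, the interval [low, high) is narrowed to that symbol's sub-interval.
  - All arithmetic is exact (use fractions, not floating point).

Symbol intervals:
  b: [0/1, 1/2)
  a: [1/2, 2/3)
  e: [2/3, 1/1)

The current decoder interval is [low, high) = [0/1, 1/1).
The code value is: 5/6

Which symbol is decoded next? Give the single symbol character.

Answer: e

Derivation:
Interval width = high − low = 1/1 − 0/1 = 1/1
Scaled code = (code − low) / width = (5/6 − 0/1) / 1/1 = 5/6
  b: [0/1, 1/2) 
  a: [1/2, 2/3) 
  e: [2/3, 1/1) ← scaled code falls here ✓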